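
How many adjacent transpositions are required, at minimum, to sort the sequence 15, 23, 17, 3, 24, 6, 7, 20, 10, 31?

19 adjacent swaps

Minimum adjacent swaps = number of inversions (each swap of adjacent out-of-order elements removes one inversion and no swap can remove more).
Count inversions — for each element, later elements that are smaller:
15: 3, 6, 7, 10 → 4
23: 17, 3, 6, 7, 20, 10 → 6
17: 3, 6, 7, 10 → 4
3: none → 0
24: 6, 7, 20, 10 → 4
6: none → 0
7: none → 0
20: 10 → 1
10: none → 0
31: none → 0
Total inversions: 4 + 6 + 4 + 0 + 4 + 0 + 0 + 1 + 0 + 0 = 19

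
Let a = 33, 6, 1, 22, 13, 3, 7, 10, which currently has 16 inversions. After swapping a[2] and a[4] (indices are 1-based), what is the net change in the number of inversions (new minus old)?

+1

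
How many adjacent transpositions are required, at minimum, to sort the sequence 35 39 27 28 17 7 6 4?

There are 26 adjacent swaps.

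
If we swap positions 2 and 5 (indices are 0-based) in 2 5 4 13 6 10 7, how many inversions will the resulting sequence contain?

Positions 2 and 5 hold 4 and 10; after swapping, the array is [2, 5, 10, 13, 6, 4, 7].
Count, for each position, how many later elements it exceeds:
2 → none → 0
5 → 4 → 1
10 → 6, 4, 7 → 3
13 → 6, 4, 7 → 3
6 → 4 → 1
4 → none → 0
7 → none → 0
Sum: 0 + 1 + 3 + 3 + 1 + 0 + 0 = 8

8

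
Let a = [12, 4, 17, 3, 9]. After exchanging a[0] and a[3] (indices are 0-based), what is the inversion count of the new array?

Positions 0 and 3 hold 12 and 3; after swapping, the array is [3, 4, 17, 12, 9].
Element-by-element contributions:
3: 0
4: 0
17: 2
12: 1
9: 0
Sum: 0 + 0 + 2 + 1 + 0 = 3

3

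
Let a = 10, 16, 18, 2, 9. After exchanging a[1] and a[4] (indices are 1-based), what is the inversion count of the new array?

5

Positions 1 and 4 hold 10 and 2; after swapping, the array is [2, 16, 18, 10, 9].
Element-by-element contributions:
2: 0
16: 2
18: 2
10: 1
9: 0
Sum: 0 + 2 + 2 + 1 + 0 = 5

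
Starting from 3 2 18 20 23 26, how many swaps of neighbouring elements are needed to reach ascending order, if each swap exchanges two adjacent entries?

Each adjacent swap fixes exactly one inversion, so the minimum swap count equals the number of inversions.
Count inversions — for each element, later elements that are smaller:
3: 2 → 1
2: none → 0
18: none → 0
20: none → 0
23: none → 0
26: none → 0
Total inversions: 1 + 0 + 0 + 0 + 0 + 0 = 1

1 adjacent swap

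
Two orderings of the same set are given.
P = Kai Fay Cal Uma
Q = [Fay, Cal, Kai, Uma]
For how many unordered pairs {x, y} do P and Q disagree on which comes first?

2

Assign each item its position (1..4) in the first ordering, then rewrite the second ordering as that position sequence:
positions: Kai→1, Fay→2, Cal→3, Uma→4
second ordering as positions: [2, 3, 1, 4]
Discordant pairs = inversions in this position sequence.
2: 1 → 1
3: 1 → 1
1: 0
4: 0
Total: 1 + 1 + 0 + 0 = 2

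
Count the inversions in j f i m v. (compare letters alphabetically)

2

Listing every pair i<j with a[i]>a[j] (using 0-based positions):
(0,1): j > f
(0,2): j > i
That's 2 pairs.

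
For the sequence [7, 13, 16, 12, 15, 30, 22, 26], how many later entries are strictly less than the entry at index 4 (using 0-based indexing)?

0 such elements

The element at index 4 is 15.
Elements after it: 30, 22, 26
None of them are smaller than 15.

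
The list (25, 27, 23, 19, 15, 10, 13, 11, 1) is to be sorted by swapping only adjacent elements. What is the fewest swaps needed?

33 swaps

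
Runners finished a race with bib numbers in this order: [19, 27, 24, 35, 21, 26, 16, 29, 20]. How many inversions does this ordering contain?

19

For each element, count later entries that are smaller:
19: 1
27: 5
24: 3
35: 5
21: 2
26: 2
16: 0
29: 1
20: 0
Sum: 1 + 5 + 3 + 5 + 2 + 2 + 0 + 1 + 0 = 19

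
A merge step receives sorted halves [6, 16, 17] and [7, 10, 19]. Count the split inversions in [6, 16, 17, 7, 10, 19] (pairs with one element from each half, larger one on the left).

For each element r of the right run, count left-run elements greater than r:
r = 7: 16, 17 → 2
r = 10: 16, 17 → 2
r = 19: none → 0
Cross-inversions: 2 + 2 + 0 = 4

4 split inversions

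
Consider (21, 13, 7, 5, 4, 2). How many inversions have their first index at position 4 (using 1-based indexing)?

2

The element at index 4 is 5.
Elements after it: 4, 2
Those smaller than 5: 4, 2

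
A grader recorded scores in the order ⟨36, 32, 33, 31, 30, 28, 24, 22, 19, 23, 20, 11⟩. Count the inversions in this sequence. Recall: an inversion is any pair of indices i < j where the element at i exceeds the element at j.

62

Sweep left to right; for each value list the smaller values that follow it:
36 → 32, 33, 31, 30, 28, 24, 22, 19, 23, 20, 11 → 11
32 → 31, 30, 28, 24, 22, 19, 23, 20, 11 → 9
33 → 31, 30, 28, 24, 22, 19, 23, 20, 11 → 9
31 → 30, 28, 24, 22, 19, 23, 20, 11 → 8
30 → 28, 24, 22, 19, 23, 20, 11 → 7
28 → 24, 22, 19, 23, 20, 11 → 6
24 → 22, 19, 23, 20, 11 → 5
22 → 19, 20, 11 → 3
19 → 11 → 1
23 → 20, 11 → 2
20 → 11 → 1
11 → none → 0
Sum: 11 + 9 + 9 + 8 + 7 + 6 + 5 + 3 + 1 + 2 + 1 + 0 = 62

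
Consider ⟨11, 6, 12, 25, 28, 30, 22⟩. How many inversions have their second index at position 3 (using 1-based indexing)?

0

The element at index 3 is 12.
Elements before it: 11, 6
None of them are larger than 12.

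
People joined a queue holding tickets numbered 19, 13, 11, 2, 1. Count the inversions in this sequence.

10 inversions

Inversion pairs (indices are 0-based):
(0,1): 19 > 13
(0,2): 19 > 11
(0,3): 19 > 2
(0,4): 19 > 1
(1,2): 13 > 11
(1,3): 13 > 2
(1,4): 13 > 1
(2,3): 11 > 2
(2,4): 11 > 1
(3,4): 2 > 1
That's 10 pairs.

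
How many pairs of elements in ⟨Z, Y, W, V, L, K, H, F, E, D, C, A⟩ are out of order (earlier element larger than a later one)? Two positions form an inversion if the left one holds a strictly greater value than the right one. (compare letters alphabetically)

66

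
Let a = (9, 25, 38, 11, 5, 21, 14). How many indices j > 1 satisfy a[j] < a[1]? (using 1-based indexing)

The element at index 1 is 9.
Elements after it: 25, 38, 11, 5, 21, 14
Those smaller than 9: 5

1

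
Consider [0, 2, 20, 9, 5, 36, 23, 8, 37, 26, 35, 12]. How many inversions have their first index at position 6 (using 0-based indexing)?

2 such elements

The element at index 6 is 23.
Elements after it: 8, 37, 26, 35, 12
Those smaller than 23: 8, 12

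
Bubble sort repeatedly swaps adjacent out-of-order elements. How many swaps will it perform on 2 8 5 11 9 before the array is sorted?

The minimum number of adjacent swaps to sort an array equals its inversion count, since every such swap removes exactly one inversion.
Count inversions — for each element, later elements that are smaller:
2: none → 0
8: 5 → 1
5: none → 0
11: 9 → 1
9: none → 0
Total inversions: 0 + 1 + 0 + 1 + 0 = 2

2 adjacent swaps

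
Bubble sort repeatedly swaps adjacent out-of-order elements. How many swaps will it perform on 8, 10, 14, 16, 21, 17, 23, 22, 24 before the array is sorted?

2 swaps

Minimum adjacent swaps = number of inversions (each swap of adjacent out-of-order elements removes one inversion and no swap can remove more).
Count inversions — for each element, later elements that are smaller:
8: none → 0
10: none → 0
14: none → 0
16: none → 0
21: 17 → 1
17: none → 0
23: 22 → 1
22: none → 0
24: none → 0
Total inversions: 0 + 0 + 0 + 0 + 1 + 0 + 1 + 0 + 0 = 2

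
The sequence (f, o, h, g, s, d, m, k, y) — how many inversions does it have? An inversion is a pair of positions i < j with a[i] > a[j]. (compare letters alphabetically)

Sweep left to right; for each value list the smaller values that follow it:
f: 1
o: 5
h: 2
g: 1
s: 3
d: 0
m: 1
k: 0
y: 0
Sum: 1 + 5 + 2 + 1 + 3 + 0 + 1 + 0 + 0 = 13

13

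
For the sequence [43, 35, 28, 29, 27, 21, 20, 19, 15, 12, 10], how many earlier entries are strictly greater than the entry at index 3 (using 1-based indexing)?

2

The element at index 3 is 28.
Elements before it: 43, 35
Those larger than 28: 43, 35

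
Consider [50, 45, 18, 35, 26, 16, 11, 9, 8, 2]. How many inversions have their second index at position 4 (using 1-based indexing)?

2

The element at index 4 is 35.
Elements before it: 50, 45, 18
Those larger than 35: 50, 45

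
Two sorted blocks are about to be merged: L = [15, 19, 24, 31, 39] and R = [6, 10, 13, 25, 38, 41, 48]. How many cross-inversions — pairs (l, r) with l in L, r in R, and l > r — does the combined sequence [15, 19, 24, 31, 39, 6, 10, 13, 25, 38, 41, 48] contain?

18

Take each right-half value and tally the left-half values above it:
r = 6: 15, 19, 24, 31, 39 → 5
r = 10: 15, 19, 24, 31, 39 → 5
r = 13: 15, 19, 24, 31, 39 → 5
r = 25: 31, 39 → 2
r = 38: 39 → 1
r = 41: none → 0
r = 48: none → 0
Cross-inversions: 5 + 5 + 5 + 2 + 1 + 0 + 0 = 18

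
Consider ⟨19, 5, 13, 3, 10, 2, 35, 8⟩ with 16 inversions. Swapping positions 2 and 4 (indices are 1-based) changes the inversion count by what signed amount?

Positions 2 and 4 hold 5 and 3; after swapping, the array is [19, 3, 13, 5, 10, 2, 35, 8].
For each element, count later entries that are smaller:
19: 6
3: 1
13: 4
5: 1
10: 2
2: 0
35: 1
8: 0
Sum: 6 + 1 + 4 + 1 + 2 + 0 + 1 + 0 = 15
Change: 15 − 16 = -1

-1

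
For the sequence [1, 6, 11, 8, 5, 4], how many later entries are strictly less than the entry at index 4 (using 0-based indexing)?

The element at index 4 is 5.
Elements after it: 4
Those smaller than 5: 4

1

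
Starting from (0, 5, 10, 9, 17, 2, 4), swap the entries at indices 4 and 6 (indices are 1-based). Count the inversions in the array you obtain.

8 inversions

Positions 4 and 6 hold 9 and 2; after swapping, the array is [0, 5, 10, 2, 17, 9, 4].
Sweep left to right; for each value list the smaller values that follow it:
0 → none → 0
5 → 2, 4 → 2
10 → 2, 9, 4 → 3
2 → none → 0
17 → 9, 4 → 2
9 → 4 → 1
4 → none → 0
Sum: 0 + 2 + 3 + 0 + 2 + 1 + 0 = 8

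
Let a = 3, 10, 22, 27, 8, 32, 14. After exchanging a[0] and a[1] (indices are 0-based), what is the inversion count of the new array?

7

Positions 0 and 1 hold 3 and 10; after swapping, the array is [10, 3, 22, 27, 8, 32, 14].
Element-by-element contributions:
10: 2
3: 0
22: 2
27: 2
8: 0
32: 1
14: 0
Sum: 2 + 0 + 2 + 2 + 0 + 1 + 0 = 7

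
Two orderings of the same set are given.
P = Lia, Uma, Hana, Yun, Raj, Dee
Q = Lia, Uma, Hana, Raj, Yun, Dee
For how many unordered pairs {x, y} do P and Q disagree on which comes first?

1 disagreeing pair

Assign each item its position (1..6) in the first ordering, then rewrite the second ordering as that position sequence:
positions: Lia→1, Uma→2, Hana→3, Yun→4, Raj→5, Dee→6
second ordering as positions: [1, 2, 3, 5, 4, 6]
Discordant pairs = inversions in this position sequence.
1: 0
2: 0
3: 0
5: 4 → 1
4: 0
6: 0
Total: 0 + 0 + 0 + 1 + 0 + 0 = 1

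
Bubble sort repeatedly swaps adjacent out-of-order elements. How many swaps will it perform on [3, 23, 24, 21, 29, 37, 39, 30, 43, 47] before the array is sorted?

Each adjacent swap fixes exactly one inversion, so the minimum swap count equals the number of inversions.
Count inversions — for each element, later elements that are smaller:
3: none → 0
23: 21 → 1
24: 21 → 1
21: none → 0
29: none → 0
37: 30 → 1
39: 30 → 1
30: none → 0
43: none → 0
47: none → 0
Total inversions: 0 + 1 + 1 + 0 + 0 + 1 + 1 + 0 + 0 + 0 = 4

4 adjacent swaps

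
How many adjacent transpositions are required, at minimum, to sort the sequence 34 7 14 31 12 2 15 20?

Minimum adjacent swaps = number of inversions (each swap of adjacent out-of-order elements removes one inversion and no swap can remove more).
Count inversions — for each element, later elements that are smaller:
34: 7, 14, 31, 12, 2, 15, 20 → 7
7: 2 → 1
14: 12, 2 → 2
31: 12, 2, 15, 20 → 4
12: 2 → 1
2: none → 0
15: none → 0
20: none → 0
Total inversions: 7 + 1 + 2 + 4 + 1 + 0 + 0 + 0 = 15

15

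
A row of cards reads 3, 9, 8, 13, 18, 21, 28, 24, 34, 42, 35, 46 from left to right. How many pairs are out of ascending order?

There are 3 inversions.

For each element, count later entries that are smaller:
3 → none → 0
9 → 8 → 1
8 → none → 0
13 → none → 0
18 → none → 0
21 → none → 0
28 → 24 → 1
24 → none → 0
34 → none → 0
42 → 35 → 1
35 → none → 0
46 → none → 0
Sum: 0 + 1 + 0 + 0 + 0 + 0 + 1 + 0 + 0 + 1 + 0 + 0 = 3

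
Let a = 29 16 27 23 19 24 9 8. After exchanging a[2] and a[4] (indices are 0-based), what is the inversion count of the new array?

19 inversions

Positions 2 and 4 hold 27 and 19; after swapping, the array is [29, 16, 19, 23, 27, 24, 9, 8].
Count, for each position, how many later elements it exceeds:
29: 7
16: 2
19: 2
23: 2
27: 3
24: 2
9: 1
8: 0
Sum: 7 + 2 + 2 + 2 + 3 + 2 + 1 + 0 = 19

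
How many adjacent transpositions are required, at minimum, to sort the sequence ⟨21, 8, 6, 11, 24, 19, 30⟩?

Adjacent swaps: 6

The minimum number of adjacent swaps to sort an array equals its inversion count, since every such swap removes exactly one inversion.
Count inversions — for each element, later elements that are smaller:
21: 8, 6, 11, 19 → 4
8: 6 → 1
6: none → 0
11: none → 0
24: 19 → 1
19: none → 0
30: none → 0
Total inversions: 4 + 1 + 0 + 0 + 1 + 0 + 0 = 6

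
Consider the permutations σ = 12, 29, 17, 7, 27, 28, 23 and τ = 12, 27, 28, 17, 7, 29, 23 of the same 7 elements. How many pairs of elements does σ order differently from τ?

Discordant pairs: 8

Assign each item its position (1..7) in the first ordering, then rewrite the second ordering as that position sequence:
positions: 12→1, 29→2, 17→3, 7→4, 27→5, 28→6, 23→7
second ordering as positions: [1, 5, 6, 3, 4, 2, 7]
Discordant pairs = inversions in this position sequence.
1: 0
5: 3, 4, 2 → 3
6: 3, 4, 2 → 3
3: 2 → 1
4: 2 → 1
2: 0
7: 0
Total: 0 + 3 + 3 + 1 + 1 + 0 + 0 = 8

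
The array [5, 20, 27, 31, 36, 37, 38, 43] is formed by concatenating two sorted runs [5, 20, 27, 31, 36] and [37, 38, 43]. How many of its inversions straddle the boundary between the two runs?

Take each right-half value and tally the left-half values above it:
r = 37: none → 0
r = 38: none → 0
r = 43: none → 0
Cross-inversions: 0 + 0 + 0 = 0

0 cross-inversions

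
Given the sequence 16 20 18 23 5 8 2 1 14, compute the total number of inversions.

Element-by-element contributions:
16 → 5, 8, 2, 1, 14 → 5
20 → 18, 5, 8, 2, 1, 14 → 6
18 → 5, 8, 2, 1, 14 → 5
23 → 5, 8, 2, 1, 14 → 5
5 → 2, 1 → 2
8 → 2, 1 → 2
2 → 1 → 1
1 → none → 0
14 → none → 0
Sum: 5 + 6 + 5 + 5 + 2 + 2 + 1 + 0 + 0 = 26

There are 26 inversions.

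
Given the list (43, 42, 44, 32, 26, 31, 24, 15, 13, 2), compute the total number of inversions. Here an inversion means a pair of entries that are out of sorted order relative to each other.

Element-by-element contributions:
43: 8
42: 7
44: 7
32: 6
26: 4
31: 4
24: 3
15: 2
13: 1
2: 0
Sum: 8 + 7 + 7 + 6 + 4 + 4 + 3 + 2 + 1 + 0 = 42

42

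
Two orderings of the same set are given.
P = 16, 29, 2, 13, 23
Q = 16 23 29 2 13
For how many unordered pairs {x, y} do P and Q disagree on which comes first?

Assign each item its position (1..5) in the first ordering, then rewrite the second ordering as that position sequence:
positions: 16→1, 29→2, 2→3, 13→4, 23→5
second ordering as positions: [1, 5, 2, 3, 4]
Discordant pairs = inversions in this position sequence.
1: 0
5: 2, 3, 4 → 3
2: 0
3: 0
4: 0
Total: 0 + 3 + 0 + 0 + 0 = 3

3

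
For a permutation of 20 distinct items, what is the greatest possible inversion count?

The maximum occurs when the array is in strictly decreasing order: every one of the C(20, 2) pairs is inverted.
C(20, 2) = 20·19/2 = 190

190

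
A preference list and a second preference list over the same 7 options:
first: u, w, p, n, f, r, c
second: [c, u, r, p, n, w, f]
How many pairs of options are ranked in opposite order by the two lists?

Assign each item its position (1..7) in the first ordering, then rewrite the second ordering as that position sequence:
positions: u→1, w→2, p→3, n→4, f→5, r→6, c→7
second ordering as positions: [7, 1, 6, 3, 4, 2, 5]
Discordant pairs = inversions in this position sequence.
7: 1, 6, 3, 4, 2, 5 → 6
1: 0
6: 3, 4, 2, 5 → 4
3: 2 → 1
4: 2 → 1
2: 0
5: 0
Total: 6 + 0 + 4 + 1 + 1 + 0 + 0 = 12

12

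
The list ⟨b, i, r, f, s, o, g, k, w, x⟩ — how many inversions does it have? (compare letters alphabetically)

11 out-of-order pairs

Sweep left to right; for each value list the smaller values that follow it:
b → none → 0
i → f, g → 2
r → f, o, g, k → 4
f → none → 0
s → o, g, k → 3
o → g, k → 2
g → none → 0
k → none → 0
w → none → 0
x → none → 0
Sum: 0 + 2 + 4 + 0 + 3 + 2 + 0 + 0 + 0 + 0 = 11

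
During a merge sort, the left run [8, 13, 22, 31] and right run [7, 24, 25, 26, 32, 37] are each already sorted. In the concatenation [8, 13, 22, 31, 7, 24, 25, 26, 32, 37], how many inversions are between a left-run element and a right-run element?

7

Count, for every r in R, how many entries of L exceed r:
r = 7: 8, 13, 22, 31 → 4
r = 24: 31 → 1
r = 25: 31 → 1
r = 26: 31 → 1
r = 32: none → 0
r = 37: none → 0
Cross-inversions: 4 + 1 + 1 + 1 + 0 + 0 = 7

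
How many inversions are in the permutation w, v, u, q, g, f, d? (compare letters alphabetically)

Element-by-element contributions:
w → v, u, q, g, f, d → 6
v → u, q, g, f, d → 5
u → q, g, f, d → 4
q → g, f, d → 3
g → f, d → 2
f → d → 1
d → none → 0
Sum: 6 + 5 + 4 + 3 + 2 + 1 + 0 = 21

21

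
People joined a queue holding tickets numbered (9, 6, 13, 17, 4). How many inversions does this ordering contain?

5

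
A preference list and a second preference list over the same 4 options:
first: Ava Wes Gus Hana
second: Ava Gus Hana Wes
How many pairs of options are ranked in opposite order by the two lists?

Assign each item its position (1..4) in the first ordering, then rewrite the second ordering as that position sequence:
positions: Ava→1, Wes→2, Gus→3, Hana→4
second ordering as positions: [1, 3, 4, 2]
Discordant pairs = inversions in this position sequence.
1: 0
3: 2 → 1
4: 2 → 1
2: 0
Total: 0 + 1 + 1 + 0 = 2

2 pairs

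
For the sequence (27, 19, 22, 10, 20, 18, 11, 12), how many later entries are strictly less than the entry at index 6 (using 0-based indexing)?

0

The element at index 6 is 11.
Elements after it: 12
None of them are smaller than 11.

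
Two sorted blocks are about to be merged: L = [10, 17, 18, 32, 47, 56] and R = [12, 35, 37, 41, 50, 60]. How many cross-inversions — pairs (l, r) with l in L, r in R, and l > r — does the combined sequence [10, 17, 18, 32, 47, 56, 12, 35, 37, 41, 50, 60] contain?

Take each right-half value and tally the left-half values above it:
r = 12: 17, 18, 32, 47, 56 → 5
r = 35: 47, 56 → 2
r = 37: 47, 56 → 2
r = 41: 47, 56 → 2
r = 50: 56 → 1
r = 60: none → 0
Cross-inversions: 5 + 2 + 2 + 2 + 1 + 0 = 12

12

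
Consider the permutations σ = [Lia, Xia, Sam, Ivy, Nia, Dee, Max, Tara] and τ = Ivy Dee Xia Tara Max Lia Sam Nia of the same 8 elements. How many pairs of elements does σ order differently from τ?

Assign each item its position (1..8) in the first ordering, then rewrite the second ordering as that position sequence:
positions: Lia→1, Xia→2, Sam→3, Ivy→4, Nia→5, Dee→6, Max→7, Tara→8
second ordering as positions: [4, 6, 2, 8, 7, 1, 3, 5]
Discordant pairs = inversions in this position sequence.
4: 2, 1, 3 → 3
6: 2, 1, 3, 5 → 4
2: 1 → 1
8: 7, 1, 3, 5 → 4
7: 1, 3, 5 → 3
1: 0
3: 0
5: 0
Total: 3 + 4 + 1 + 4 + 3 + 0 + 0 + 0 = 15

15 discordant pairs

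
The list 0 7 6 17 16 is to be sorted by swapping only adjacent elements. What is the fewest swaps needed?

Swaps: 2

The minimum number of adjacent swaps to sort an array equals its inversion count, since every such swap removes exactly one inversion.
Count inversions — for each element, later elements that are smaller:
0: none → 0
7: 6 → 1
6: none → 0
17: 16 → 1
16: none → 0
Total inversions: 0 + 1 + 0 + 1 + 0 = 2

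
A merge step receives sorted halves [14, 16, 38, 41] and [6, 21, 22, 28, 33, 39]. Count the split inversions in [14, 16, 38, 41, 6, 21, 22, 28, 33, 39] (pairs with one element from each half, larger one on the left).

Take each right-half value and tally the left-half values above it:
r = 6: 14, 16, 38, 41 → 4
r = 21: 38, 41 → 2
r = 22: 38, 41 → 2
r = 28: 38, 41 → 2
r = 33: 38, 41 → 2
r = 39: 41 → 1
Cross-inversions: 4 + 2 + 2 + 2 + 2 + 1 = 13

13 split inversions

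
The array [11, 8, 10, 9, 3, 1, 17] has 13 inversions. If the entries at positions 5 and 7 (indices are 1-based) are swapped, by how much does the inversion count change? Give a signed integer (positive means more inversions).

Positions 5 and 7 hold 3 and 17; after swapping, the array is [11, 8, 10, 9, 17, 1, 3].
Count, for each position, how many later elements it exceeds:
11: 5
8: 2
10: 3
9: 2
17: 2
1: 0
3: 0
Sum: 5 + 2 + 3 + 2 + 2 + 0 + 0 = 14
Change: 14 − 13 = +1

+1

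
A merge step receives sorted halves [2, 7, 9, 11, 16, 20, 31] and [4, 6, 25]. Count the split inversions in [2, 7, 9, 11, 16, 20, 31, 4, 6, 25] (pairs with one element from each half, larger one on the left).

Count, for every r in R, how many entries of L exceed r:
r = 4: 7, 9, 11, 16, 20, 31 → 6
r = 6: 7, 9, 11, 16, 20, 31 → 6
r = 25: 31 → 1
Cross-inversions: 6 + 6 + 1 = 13

13 cross-inversions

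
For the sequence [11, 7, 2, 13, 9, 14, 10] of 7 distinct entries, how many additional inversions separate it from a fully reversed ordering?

13

Maximum inversions for 7 distinct elements is C(7, 2) = 7·6/2 = 21.
Current inversions — for each element, count later smaller elements:
11: 4
7: 1
2: 0
13: 2
9: 0
14: 1
10: 0
Current total: 4 + 1 + 0 + 2 + 0 + 1 + 0 = 8
Shortfall: 21 − 8 = 13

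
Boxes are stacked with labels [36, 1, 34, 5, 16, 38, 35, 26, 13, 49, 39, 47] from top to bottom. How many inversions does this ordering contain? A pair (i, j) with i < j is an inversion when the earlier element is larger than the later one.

20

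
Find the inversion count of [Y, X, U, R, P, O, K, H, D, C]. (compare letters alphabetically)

45 inversions

For each element, count later entries that are smaller:
Y: 9
X: 8
U: 7
R: 6
P: 5
O: 4
K: 3
H: 2
D: 1
C: 0
Sum: 9 + 8 + 7 + 6 + 5 + 4 + 3 + 2 + 1 + 0 = 45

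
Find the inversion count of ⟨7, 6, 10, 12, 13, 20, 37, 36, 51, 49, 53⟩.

3

Element-by-element contributions:
7 → 6 → 1
6 → none → 0
10 → none → 0
12 → none → 0
13 → none → 0
20 → none → 0
37 → 36 → 1
36 → none → 0
51 → 49 → 1
49 → none → 0
53 → none → 0
Sum: 1 + 0 + 0 + 0 + 0 + 0 + 1 + 0 + 1 + 0 + 0 = 3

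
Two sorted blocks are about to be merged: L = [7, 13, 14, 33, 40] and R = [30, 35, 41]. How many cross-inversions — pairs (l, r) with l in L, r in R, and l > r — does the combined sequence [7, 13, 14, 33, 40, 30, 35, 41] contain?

There are 3 split inversions.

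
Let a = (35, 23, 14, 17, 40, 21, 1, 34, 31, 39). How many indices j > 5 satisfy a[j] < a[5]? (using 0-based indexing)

1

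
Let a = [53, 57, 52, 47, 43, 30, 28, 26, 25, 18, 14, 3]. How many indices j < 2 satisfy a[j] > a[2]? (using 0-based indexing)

2

The element at index 2 is 52.
Elements before it: 53, 57
Those larger than 52: 53, 57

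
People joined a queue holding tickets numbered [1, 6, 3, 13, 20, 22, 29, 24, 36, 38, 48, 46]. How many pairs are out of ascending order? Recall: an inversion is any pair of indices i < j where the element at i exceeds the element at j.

3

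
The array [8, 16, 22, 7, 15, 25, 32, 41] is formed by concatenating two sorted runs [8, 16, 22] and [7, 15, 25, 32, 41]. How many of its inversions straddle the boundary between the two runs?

5 split inversions

Take each right-half value and tally the left-half values above it:
r = 7: 8, 16, 22 → 3
r = 15: 16, 22 → 2
r = 25: none → 0
r = 32: none → 0
r = 41: none → 0
Cross-inversions: 3 + 2 + 0 + 0 + 0 = 5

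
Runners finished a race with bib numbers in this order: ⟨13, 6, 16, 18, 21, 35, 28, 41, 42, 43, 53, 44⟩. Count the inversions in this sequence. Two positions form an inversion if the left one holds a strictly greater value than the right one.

For each element, count later entries that are smaller:
13 → 6 → 1
6 → none → 0
16 → none → 0
18 → none → 0
21 → none → 0
35 → 28 → 1
28 → none → 0
41 → none → 0
42 → none → 0
43 → none → 0
53 → 44 → 1
44 → none → 0
Sum: 1 + 0 + 0 + 0 + 0 + 1 + 0 + 0 + 0 + 0 + 1 + 0 = 3

3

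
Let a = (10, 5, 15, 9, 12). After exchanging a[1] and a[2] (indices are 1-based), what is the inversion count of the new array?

Inversions: 3

Positions 1 and 2 hold 10 and 5; after swapping, the array is [5, 10, 15, 9, 12].
For each element, count later entries that are smaller:
5 → none → 0
10 → 9 → 1
15 → 9, 12 → 2
9 → none → 0
12 → none → 0
Sum: 0 + 1 + 2 + 0 + 0 = 3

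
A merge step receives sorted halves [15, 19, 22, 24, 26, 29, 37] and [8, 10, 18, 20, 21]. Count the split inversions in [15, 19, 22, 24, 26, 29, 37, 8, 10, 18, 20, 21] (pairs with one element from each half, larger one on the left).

Count, for every r in R, how many entries of L exceed r:
r = 8: 15, 19, 22, 24, 26, 29, 37 → 7
r = 10: 15, 19, 22, 24, 26, 29, 37 → 7
r = 18: 19, 22, 24, 26, 29, 37 → 6
r = 20: 22, 24, 26, 29, 37 → 5
r = 21: 22, 24, 26, 29, 37 → 5
Cross-inversions: 7 + 7 + 6 + 5 + 5 = 30

Split inversions: 30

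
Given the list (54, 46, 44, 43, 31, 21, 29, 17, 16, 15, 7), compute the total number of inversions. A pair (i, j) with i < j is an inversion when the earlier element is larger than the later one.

Count, for each position, how many later elements it exceeds:
54: 10
46: 9
44: 8
43: 7
31: 6
21: 4
29: 4
17: 3
16: 2
15: 1
7: 0
Sum: 10 + 9 + 8 + 7 + 6 + 4 + 4 + 3 + 2 + 1 + 0 = 54

54 inversions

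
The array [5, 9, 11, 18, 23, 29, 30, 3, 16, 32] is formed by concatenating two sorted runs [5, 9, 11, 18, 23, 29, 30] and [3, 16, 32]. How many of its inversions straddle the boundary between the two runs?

For each element r of the right run, count left-run elements greater than r:
r = 3: 5, 9, 11, 18, 23, 29, 30 → 7
r = 16: 18, 23, 29, 30 → 4
r = 32: none → 0
Cross-inversions: 7 + 4 + 0 = 11

11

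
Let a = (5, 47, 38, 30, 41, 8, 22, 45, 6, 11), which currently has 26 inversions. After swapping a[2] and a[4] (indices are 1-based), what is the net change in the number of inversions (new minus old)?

Positions 2 and 4 hold 47 and 30; after swapping, the array is [5, 30, 38, 47, 41, 8, 22, 45, 6, 11].
Count, for each position, how many later elements it exceeds:
5: 0
30: 4
38: 4
47: 6
41: 4
8: 1
22: 2
45: 2
6: 0
11: 0
Sum: 0 + 4 + 4 + 6 + 4 + 1 + 2 + 2 + 0 + 0 = 23
Change: 23 − 26 = -3

-3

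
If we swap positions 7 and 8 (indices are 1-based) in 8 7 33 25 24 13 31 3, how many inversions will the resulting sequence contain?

14 inversions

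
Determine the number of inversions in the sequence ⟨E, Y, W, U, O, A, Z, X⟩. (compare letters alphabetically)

13 inversions

Element-by-element contributions:
E → A → 1
Y → W, U, O, A, X → 5
W → U, O, A → 3
U → O, A → 2
O → A → 1
A → none → 0
Z → X → 1
X → none → 0
Sum: 1 + 5 + 3 + 2 + 1 + 0 + 1 + 0 = 13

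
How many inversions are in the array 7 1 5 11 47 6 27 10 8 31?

Element-by-element contributions:
7 → 1, 5, 6 → 3
1 → none → 0
5 → none → 0
11 → 6, 10, 8 → 3
47 → 6, 27, 10, 8, 31 → 5
6 → none → 0
27 → 10, 8 → 2
10 → 8 → 1
8 → none → 0
31 → none → 0
Sum: 3 + 0 + 0 + 3 + 5 + 0 + 2 + 1 + 0 + 0 = 14

There are 14 out-of-order pairs.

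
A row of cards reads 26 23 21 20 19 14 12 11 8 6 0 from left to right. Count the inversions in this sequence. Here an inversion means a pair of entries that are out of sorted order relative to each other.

For each element, count later entries that are smaller:
26: 10
23: 9
21: 8
20: 7
19: 6
14: 5
12: 4
11: 3
8: 2
6: 1
0: 0
Sum: 10 + 9 + 8 + 7 + 6 + 5 + 4 + 3 + 2 + 1 + 0 = 55

There are 55 inversions.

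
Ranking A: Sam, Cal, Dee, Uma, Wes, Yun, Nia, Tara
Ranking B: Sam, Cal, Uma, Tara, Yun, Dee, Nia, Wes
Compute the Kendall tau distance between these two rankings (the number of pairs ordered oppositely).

There are 8 discordant pairs.

Assign each item its position (1..8) in the first ordering, then rewrite the second ordering as that position sequence:
positions: Sam→1, Cal→2, Dee→3, Uma→4, Wes→5, Yun→6, Nia→7, Tara→8
second ordering as positions: [1, 2, 4, 8, 6, 3, 7, 5]
Discordant pairs = inversions in this position sequence.
1: 0
2: 0
4: 3 → 1
8: 6, 3, 7, 5 → 4
6: 3, 5 → 2
3: 0
7: 5 → 1
5: 0
Total: 0 + 0 + 1 + 4 + 2 + 0 + 1 + 0 = 8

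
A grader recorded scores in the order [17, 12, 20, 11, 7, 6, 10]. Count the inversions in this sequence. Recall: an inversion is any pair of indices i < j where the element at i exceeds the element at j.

17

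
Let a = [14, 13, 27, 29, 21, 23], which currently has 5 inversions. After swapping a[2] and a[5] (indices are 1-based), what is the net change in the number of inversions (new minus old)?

Positions 2 and 5 hold 13 and 21; after swapping, the array is [14, 21, 27, 29, 13, 23].
For each element, count later entries that are smaller:
14 → 13 → 1
21 → 13 → 1
27 → 13, 23 → 2
29 → 13, 23 → 2
13 → none → 0
23 → none → 0
Sum: 1 + 1 + 2 + 2 + 0 + 0 = 6
Change: 6 − 5 = +1

+1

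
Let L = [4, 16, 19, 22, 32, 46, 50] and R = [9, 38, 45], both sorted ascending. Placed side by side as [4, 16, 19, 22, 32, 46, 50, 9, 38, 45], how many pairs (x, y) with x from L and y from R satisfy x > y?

10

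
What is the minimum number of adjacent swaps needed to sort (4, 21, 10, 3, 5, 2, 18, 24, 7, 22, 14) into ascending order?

The minimum number of adjacent swaps to sort an array equals its inversion count, since every such swap removes exactly one inversion.
Count inversions — for each element, later elements that are smaller:
4: 3, 2 → 2
21: 10, 3, 5, 2, 18, 7, 14 → 7
10: 3, 5, 2, 7 → 4
3: 2 → 1
5: 2 → 1
2: none → 0
18: 7, 14 → 2
24: 7, 22, 14 → 3
7: none → 0
22: 14 → 1
14: none → 0
Total inversions: 2 + 7 + 4 + 1 + 1 + 0 + 2 + 3 + 0 + 1 + 0 = 21

21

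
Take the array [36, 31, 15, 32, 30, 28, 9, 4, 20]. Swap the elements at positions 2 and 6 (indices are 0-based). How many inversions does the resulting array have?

28 inversions

Positions 2 and 6 hold 15 and 9; after swapping, the array is [36, 31, 9, 32, 30, 28, 15, 4, 20].
Element-by-element contributions:
36: 8
31: 6
9: 1
32: 5
30: 4
28: 3
15: 1
4: 0
20: 0
Sum: 8 + 6 + 1 + 5 + 4 + 3 + 1 + 0 + 0 = 28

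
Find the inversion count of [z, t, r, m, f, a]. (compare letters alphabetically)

For each element, count later entries that are smaller:
z: 5
t: 4
r: 3
m: 2
f: 1
a: 0
Sum: 5 + 4 + 3 + 2 + 1 + 0 = 15

15 inversions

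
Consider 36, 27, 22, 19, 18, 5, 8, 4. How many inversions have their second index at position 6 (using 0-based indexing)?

The element at index 6 is 8.
Elements before it: 36, 27, 22, 19, 18, 5
Those larger than 8: 36, 27, 22, 19, 18

5 such elements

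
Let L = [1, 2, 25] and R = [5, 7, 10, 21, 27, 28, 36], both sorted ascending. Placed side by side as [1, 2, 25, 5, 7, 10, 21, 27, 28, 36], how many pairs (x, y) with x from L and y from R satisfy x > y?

Count, for every r in R, how many entries of L exceed r:
r = 5: 25 → 1
r = 7: 25 → 1
r = 10: 25 → 1
r = 21: 25 → 1
r = 27: none → 0
r = 28: none → 0
r = 36: none → 0
Cross-inversions: 1 + 1 + 1 + 1 + 0 + 0 + 0 = 4

There are 4 cross-inversions.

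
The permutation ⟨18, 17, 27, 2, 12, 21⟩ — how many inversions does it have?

8

Count, for each position, how many later elements it exceeds:
18 → 17, 2, 12 → 3
17 → 2, 12 → 2
27 → 2, 12, 21 → 3
2 → none → 0
12 → none → 0
21 → none → 0
Sum: 3 + 2 + 3 + 0 + 0 + 0 = 8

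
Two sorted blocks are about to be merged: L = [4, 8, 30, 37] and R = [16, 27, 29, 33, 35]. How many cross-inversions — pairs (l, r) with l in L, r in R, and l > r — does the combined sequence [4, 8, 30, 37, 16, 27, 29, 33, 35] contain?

8

For each element r of the right run, count left-run elements greater than r:
r = 16: 30, 37 → 2
r = 27: 30, 37 → 2
r = 29: 30, 37 → 2
r = 33: 37 → 1
r = 35: 37 → 1
Cross-inversions: 2 + 2 + 2 + 1 + 1 = 8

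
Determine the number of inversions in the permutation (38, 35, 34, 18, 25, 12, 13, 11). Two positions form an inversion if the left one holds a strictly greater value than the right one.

26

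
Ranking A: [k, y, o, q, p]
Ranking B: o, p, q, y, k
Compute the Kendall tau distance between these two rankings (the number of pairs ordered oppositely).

8

Assign each item its position (1..5) in the first ordering, then rewrite the second ordering as that position sequence:
positions: k→1, y→2, o→3, q→4, p→5
second ordering as positions: [3, 5, 4, 2, 1]
Discordant pairs = inversions in this position sequence.
3: 2, 1 → 2
5: 4, 2, 1 → 3
4: 2, 1 → 2
2: 1 → 1
1: 0
Total: 2 + 3 + 2 + 1 + 0 = 8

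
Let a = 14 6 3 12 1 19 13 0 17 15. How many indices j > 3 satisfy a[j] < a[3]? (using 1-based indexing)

The element at index 3 is 3.
Elements after it: 12, 1, 19, 13, 0, 17, 15
Those smaller than 3: 1, 0

2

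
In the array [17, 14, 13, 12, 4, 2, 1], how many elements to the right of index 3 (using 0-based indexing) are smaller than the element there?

The element at index 3 is 12.
Elements after it: 4, 2, 1
Those smaller than 12: 4, 2, 1

3 such elements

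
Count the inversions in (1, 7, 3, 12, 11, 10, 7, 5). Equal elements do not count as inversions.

12 inversions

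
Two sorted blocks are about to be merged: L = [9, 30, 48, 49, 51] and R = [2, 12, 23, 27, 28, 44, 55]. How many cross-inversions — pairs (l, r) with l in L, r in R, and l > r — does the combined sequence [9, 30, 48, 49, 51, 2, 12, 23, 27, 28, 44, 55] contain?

24

For each element r of the right run, count left-run elements greater than r:
r = 2: 9, 30, 48, 49, 51 → 5
r = 12: 30, 48, 49, 51 → 4
r = 23: 30, 48, 49, 51 → 4
r = 27: 30, 48, 49, 51 → 4
r = 28: 30, 48, 49, 51 → 4
r = 44: 48, 49, 51 → 3
r = 55: none → 0
Cross-inversions: 5 + 4 + 4 + 4 + 4 + 3 + 0 = 24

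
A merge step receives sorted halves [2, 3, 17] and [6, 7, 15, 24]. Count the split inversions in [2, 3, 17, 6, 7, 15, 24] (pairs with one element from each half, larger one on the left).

3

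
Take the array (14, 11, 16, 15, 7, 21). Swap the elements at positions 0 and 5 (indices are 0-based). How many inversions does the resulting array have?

11

Positions 0 and 5 hold 14 and 21; after swapping, the array is [21, 11, 16, 15, 7, 14].
Sweep left to right; for each value list the smaller values that follow it:
21: 5
11: 1
16: 3
15: 2
7: 0
14: 0
Sum: 5 + 1 + 3 + 2 + 0 + 0 = 11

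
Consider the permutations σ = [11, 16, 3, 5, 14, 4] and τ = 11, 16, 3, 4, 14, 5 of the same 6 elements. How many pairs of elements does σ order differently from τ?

There are 3 discordant pairs.

Assign each item its position (1..6) in the first ordering, then rewrite the second ordering as that position sequence:
positions: 11→1, 16→2, 3→3, 5→4, 14→5, 4→6
second ordering as positions: [1, 2, 3, 6, 5, 4]
Discordant pairs = inversions in this position sequence.
1: 0
2: 0
3: 0
6: 5, 4 → 2
5: 4 → 1
4: 0
Total: 0 + 0 + 0 + 2 + 1 + 0 = 3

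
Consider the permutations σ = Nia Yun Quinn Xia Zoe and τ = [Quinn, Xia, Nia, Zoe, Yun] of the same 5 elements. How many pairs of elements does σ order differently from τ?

Assign each item its position (1..5) in the first ordering, then rewrite the second ordering as that position sequence:
positions: Nia→1, Yun→2, Quinn→3, Xia→4, Zoe→5
second ordering as positions: [3, 4, 1, 5, 2]
Discordant pairs = inversions in this position sequence.
3: 1, 2 → 2
4: 1, 2 → 2
1: 0
5: 2 → 1
2: 0
Total: 2 + 2 + 0 + 1 + 0 = 5

5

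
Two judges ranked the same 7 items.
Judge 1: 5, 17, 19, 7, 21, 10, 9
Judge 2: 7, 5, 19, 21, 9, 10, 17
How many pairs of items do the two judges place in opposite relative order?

8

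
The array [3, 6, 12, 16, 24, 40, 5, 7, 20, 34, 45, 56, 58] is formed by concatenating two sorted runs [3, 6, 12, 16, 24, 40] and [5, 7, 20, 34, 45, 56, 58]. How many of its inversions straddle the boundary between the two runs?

Cross-inversions: 12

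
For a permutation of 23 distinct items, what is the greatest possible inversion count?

253 inversions

The maximum occurs when the array is in strictly decreasing order: every one of the C(23, 2) pairs is inverted.
C(23, 2) = 23·22/2 = 253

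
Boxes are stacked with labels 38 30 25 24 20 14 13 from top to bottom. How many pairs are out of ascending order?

Element-by-element contributions:
38 → 30, 25, 24, 20, 14, 13 → 6
30 → 25, 24, 20, 14, 13 → 5
25 → 24, 20, 14, 13 → 4
24 → 20, 14, 13 → 3
20 → 14, 13 → 2
14 → 13 → 1
13 → none → 0
Sum: 6 + 5 + 4 + 3 + 2 + 1 + 0 = 21

21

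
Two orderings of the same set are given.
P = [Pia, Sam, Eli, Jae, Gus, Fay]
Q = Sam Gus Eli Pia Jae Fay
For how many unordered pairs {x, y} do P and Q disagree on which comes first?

Assign each item its position (1..6) in the first ordering, then rewrite the second ordering as that position sequence:
positions: Pia→1, Sam→2, Eli→3, Jae→4, Gus→5, Fay→6
second ordering as positions: [2, 5, 3, 1, 4, 6]
Discordant pairs = inversions in this position sequence.
2: 1 → 1
5: 3, 1, 4 → 3
3: 1 → 1
1: 0
4: 0
6: 0
Total: 1 + 3 + 1 + 0 + 0 + 0 = 5

5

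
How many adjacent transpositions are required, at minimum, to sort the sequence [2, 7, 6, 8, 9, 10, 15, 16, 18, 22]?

1

Each adjacent swap fixes exactly one inversion, so the minimum swap count equals the number of inversions.
Count inversions — for each element, later elements that are smaller:
2: none → 0
7: 6 → 1
6: none → 0
8: none → 0
9: none → 0
10: none → 0
15: none → 0
16: none → 0
18: none → 0
22: none → 0
Total inversions: 0 + 1 + 0 + 0 + 0 + 0 + 0 + 0 + 0 + 0 = 1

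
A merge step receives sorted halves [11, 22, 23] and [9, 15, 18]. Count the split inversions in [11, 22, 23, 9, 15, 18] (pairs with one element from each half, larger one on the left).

Count, for every r in R, how many entries of L exceed r:
r = 9: 11, 22, 23 → 3
r = 15: 22, 23 → 2
r = 18: 22, 23 → 2
Cross-inversions: 3 + 2 + 2 = 7

7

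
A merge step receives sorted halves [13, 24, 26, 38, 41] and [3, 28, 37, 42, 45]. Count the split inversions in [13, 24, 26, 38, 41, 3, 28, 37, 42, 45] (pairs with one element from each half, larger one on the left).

9 cross-inversions

Take each right-half value and tally the left-half values above it:
r = 3: 13, 24, 26, 38, 41 → 5
r = 28: 38, 41 → 2
r = 37: 38, 41 → 2
r = 42: none → 0
r = 45: none → 0
Cross-inversions: 5 + 2 + 2 + 0 + 0 = 9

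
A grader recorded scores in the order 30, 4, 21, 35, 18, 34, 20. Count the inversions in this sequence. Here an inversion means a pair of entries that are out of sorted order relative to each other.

Count, for each position, how many later elements it exceeds:
30: 4
4: 0
21: 2
35: 3
18: 0
34: 1
20: 0
Sum: 4 + 0 + 2 + 3 + 0 + 1 + 0 = 10

10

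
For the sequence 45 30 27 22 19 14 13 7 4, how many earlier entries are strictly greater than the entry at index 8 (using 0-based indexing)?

The element at index 8 is 4.
Elements before it: 45, 30, 27, 22, 19, 14, 13, 7
Those larger than 4: 45, 30, 27, 22, 19, 14, 13, 7

8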